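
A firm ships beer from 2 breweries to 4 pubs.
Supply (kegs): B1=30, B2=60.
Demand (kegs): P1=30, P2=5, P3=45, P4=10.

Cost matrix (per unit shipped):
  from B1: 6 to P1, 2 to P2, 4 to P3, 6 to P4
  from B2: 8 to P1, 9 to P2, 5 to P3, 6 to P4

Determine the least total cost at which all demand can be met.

485

One minimum-cost allocation:
  B1 to P1: 25 × 6 = 150
  B1 to P2: 5 × 2 = 10
  B2 to P1: 5 × 8 = 40
  B2 to P3: 45 × 5 = 225
  B2 to P4: 10 × 6 = 60
Total = 150 + 10 + 40 + 225 + 60 = 485.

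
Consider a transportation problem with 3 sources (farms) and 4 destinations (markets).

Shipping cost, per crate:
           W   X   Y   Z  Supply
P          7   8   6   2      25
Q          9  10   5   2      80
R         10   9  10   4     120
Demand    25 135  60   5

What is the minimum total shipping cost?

One minimum-cost allocation:
  P to W: 10 × 7 = 70
  P to X: 15 × 8 = 120
  Q to W: 15 × 9 = 135
  Q to Y: 60 × 5 = 300
  Q to Z: 5 × 2 = 10
  R to X: 120 × 9 = 1080
Total = 70 + 120 + 135 + 300 + 10 + 1080 = 1715.
(Supply check: P ships 25; Q ships 80; R ships 120.)

1715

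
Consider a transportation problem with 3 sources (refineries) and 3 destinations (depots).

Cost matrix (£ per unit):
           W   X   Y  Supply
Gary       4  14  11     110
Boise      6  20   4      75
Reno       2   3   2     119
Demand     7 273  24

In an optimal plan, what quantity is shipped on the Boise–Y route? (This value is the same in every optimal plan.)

24

Solving gives:
  Gary->X: 110 × £14 = £1540
  Boise->W: 7 × £6 = £42
  Boise->X: 44 × £20 = £880
  Boise->Y: 24 × £4 = £96
  Reno->X: 119 × £3 = £357
Total cost = £2915.
So Boise→Y carries 24 kL.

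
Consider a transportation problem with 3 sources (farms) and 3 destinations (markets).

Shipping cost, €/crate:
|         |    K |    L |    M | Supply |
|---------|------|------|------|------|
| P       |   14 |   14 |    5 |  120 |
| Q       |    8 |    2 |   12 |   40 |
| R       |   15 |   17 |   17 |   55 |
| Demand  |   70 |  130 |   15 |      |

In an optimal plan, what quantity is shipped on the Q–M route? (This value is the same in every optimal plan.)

0

The minimum-cost plan:
  P→K: 15 × €14 = €210
  P→L: 90 × €14 = €1260
  P→M: 15 × €5 = €75
  Q→L: 40 × €2 = €80
  R→K: 55 × €15 = €825
Total cost = €2450.
The route Q→M is not used.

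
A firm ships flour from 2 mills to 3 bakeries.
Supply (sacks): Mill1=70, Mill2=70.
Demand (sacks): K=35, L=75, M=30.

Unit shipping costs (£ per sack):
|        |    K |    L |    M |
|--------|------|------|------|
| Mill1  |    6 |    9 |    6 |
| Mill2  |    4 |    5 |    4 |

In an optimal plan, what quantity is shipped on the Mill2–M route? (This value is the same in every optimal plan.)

Optimal shipments:
  Mill1–K: 35 × £6 = £210
  Mill1–L: 5 × £9 = £45
  Mill1–M: 30 × £6 = £180
  Mill2–L: 70 × £5 = £350
Total cost = £785.
The route Mill2→M is not used.

0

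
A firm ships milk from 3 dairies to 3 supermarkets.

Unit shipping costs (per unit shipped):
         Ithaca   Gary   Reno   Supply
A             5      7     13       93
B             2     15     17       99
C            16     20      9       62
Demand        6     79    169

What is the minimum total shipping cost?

2886

An optimal shipping plan:
  A–Gary: 79 crates
  A–Reno: 14 crates
  B–Ithaca: 6 crates
  B–Reno: 93 crates
  C–Reno: 62 crates
Total cost = 2886.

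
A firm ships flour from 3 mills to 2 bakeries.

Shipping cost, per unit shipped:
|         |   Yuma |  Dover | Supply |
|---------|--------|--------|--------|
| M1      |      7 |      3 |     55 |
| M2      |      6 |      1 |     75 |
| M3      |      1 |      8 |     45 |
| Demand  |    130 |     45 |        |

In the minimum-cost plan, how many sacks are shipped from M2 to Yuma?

Solving gives:
  M1->Yuma: 55 sacks
  M2->Yuma: 30 sacks
  M2->Dover: 45 sacks
  M3->Yuma: 45 sacks
Total cost = 655.
So M2→Yuma carries 30 sacks.

30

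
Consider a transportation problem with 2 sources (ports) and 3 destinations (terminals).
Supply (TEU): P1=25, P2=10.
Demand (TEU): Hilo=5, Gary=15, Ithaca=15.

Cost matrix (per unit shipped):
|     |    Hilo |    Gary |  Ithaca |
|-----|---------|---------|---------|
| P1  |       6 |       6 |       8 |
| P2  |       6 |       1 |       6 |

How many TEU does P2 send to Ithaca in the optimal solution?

0

The minimum-cost plan:
  P1->Hilo: 5 × 6 = 30
  P1->Gary: 5 × 6 = 30
  P1->Ithaca: 15 × 8 = 120
  P2->Gary: 10 × 1 = 10
Total cost = 190.
The route P2→Ithaca is not used.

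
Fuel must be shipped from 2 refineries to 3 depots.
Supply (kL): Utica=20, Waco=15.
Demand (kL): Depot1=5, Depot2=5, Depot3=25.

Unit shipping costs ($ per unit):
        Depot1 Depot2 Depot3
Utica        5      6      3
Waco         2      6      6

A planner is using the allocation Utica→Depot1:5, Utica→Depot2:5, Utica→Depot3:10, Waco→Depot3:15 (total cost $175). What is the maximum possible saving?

45

Current plan cost = 5·5 + 5·6 + 10·3 + 15·6 = $175.
Optimal plan:
  Utica to Depot3: 20 × $3 = $60
  Waco to Depot1: 5 × $2 = $10
  Waco to Depot2: 5 × $6 = $30
  Waco to Depot3: 5 × $6 = $30
Optimal cost = $130.
Saving = 175 − 130 = $45.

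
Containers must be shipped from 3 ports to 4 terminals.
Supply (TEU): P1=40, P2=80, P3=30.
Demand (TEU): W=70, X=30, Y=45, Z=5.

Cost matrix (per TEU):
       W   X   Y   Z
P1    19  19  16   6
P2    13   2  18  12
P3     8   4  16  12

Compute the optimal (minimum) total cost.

1590

One minimum-cost allocation:
  P1->Y: 35 TEU
  P1->Z: 5 TEU
  P2->W: 40 TEU
  P2->X: 30 TEU
  P2->Y: 10 TEU
  P3->W: 30 TEU
Total cost = 1590.
(Supply check: P1 ships 40; P2 ships 80; P3 ships 30.)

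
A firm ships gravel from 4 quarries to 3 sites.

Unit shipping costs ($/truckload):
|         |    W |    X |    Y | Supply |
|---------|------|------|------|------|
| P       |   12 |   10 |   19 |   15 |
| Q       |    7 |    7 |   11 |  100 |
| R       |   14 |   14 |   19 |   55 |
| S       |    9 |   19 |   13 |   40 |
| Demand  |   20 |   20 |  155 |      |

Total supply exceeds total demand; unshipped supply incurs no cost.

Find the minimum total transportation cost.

2405

One minimum-cost allocation:
  P→X: 15 × $10 = $150
  Q→Y: 100 × $11 = $1100
  R→W: 20 × $14 = $280
  R→X: 5 × $14 = $70
  R→Y: 15 × $19 = $285
  S→Y: 40 × $13 = $520
Total = 150 + 1100 + 280 + 70 + 285 + 520 = $2405.
(Supply check: P ships 15; Q ships 100; R ships 40; S ships 40.)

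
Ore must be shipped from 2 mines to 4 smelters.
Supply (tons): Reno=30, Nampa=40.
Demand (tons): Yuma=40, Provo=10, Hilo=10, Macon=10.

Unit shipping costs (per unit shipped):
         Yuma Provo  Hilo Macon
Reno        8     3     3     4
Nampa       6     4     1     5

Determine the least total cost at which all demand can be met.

340

A cheapest plan:
  Reno->Provo: 10 × 3 = 30
  Reno->Hilo: 10 × 3 = 30
  Reno->Macon: 10 × 4 = 40
  Nampa->Yuma: 40 × 6 = 240
Total = 30 + 30 + 40 + 240 = 340.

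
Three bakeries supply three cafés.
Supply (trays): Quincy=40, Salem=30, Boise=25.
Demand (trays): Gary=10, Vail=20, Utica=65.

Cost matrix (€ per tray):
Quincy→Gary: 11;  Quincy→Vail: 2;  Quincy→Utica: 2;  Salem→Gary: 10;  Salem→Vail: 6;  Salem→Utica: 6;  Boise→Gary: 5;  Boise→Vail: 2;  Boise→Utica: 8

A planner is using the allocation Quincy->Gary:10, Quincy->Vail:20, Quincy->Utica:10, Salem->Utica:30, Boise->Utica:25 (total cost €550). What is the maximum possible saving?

210

Current plan cost = 10·11 + 20·2 + 10·2 + 30·6 + 25·8 = €550.
Optimal plan:
  Quincy–Utica: 40 × €2 = €80
  Salem–Vail: 5 × €6 = €30
  Salem–Utica: 25 × €6 = €150
  Boise–Gary: 10 × €5 = €50
  Boise–Vail: 15 × €2 = €30
Optimal cost = €340.
Saving = 550 − 340 = €210.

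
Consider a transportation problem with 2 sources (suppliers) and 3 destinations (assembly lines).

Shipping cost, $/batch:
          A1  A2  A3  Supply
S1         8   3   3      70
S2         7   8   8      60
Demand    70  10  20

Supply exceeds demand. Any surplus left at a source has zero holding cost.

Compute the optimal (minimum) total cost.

One minimum-cost allocation:
  S1->A1: 10 × $8 = $80
  S1->A2: 10 × $3 = $30
  S1->A3: 20 × $3 = $60
  S2->A1: 60 × $7 = $420
Total = 80 + 30 + 60 + 420 = $590.
(Supply check: S1 ships 40; S2 ships 60.)

590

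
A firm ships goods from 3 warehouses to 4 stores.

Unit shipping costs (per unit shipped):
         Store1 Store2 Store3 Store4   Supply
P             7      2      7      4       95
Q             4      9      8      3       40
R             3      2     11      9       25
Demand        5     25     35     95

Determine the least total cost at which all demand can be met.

One minimum-cost allocation:
  P→Store2: 5 × 2 = 10
  P→Store3: 35 × 7 = 245
  P→Store4: 55 × 4 = 220
  Q→Store4: 40 × 3 = 120
  R→Store1: 5 × 3 = 15
  R→Store2: 20 × 2 = 40
Total = 10 + 245 + 220 + 120 + 15 + 40 = 650.

650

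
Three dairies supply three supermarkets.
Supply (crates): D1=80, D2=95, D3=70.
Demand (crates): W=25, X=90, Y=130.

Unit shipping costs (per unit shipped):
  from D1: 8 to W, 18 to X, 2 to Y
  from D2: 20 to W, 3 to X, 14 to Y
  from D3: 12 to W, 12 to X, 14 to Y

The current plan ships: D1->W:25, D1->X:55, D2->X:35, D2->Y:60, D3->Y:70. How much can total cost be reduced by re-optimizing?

1685

Current plan cost = 25·8 + 55·18 + 35·3 + 60·14 + 70·14 = 3115.
Optimal plan:
  D1 to Y: 80 × 2 = 160
  D2 to X: 90 × 3 = 270
  D2 to Y: 5 × 14 = 70
  D3 to W: 25 × 12 = 300
  D3 to Y: 45 × 14 = 630
Optimal cost = 1430.
Saving = 3115 − 1430 = 1685.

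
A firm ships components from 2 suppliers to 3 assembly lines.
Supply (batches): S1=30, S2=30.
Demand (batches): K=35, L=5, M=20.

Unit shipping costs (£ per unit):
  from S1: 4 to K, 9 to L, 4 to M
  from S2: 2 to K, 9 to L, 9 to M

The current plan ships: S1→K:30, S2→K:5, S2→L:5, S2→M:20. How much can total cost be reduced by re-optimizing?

Current plan cost = 30·4 + 5·2 + 5·9 + 20·9 = £355.
Optimal plan:
  S1–K: 5 × £4 = £20
  S1–L: 5 × £9 = £45
  S1–M: 20 × £4 = £80
  S2–K: 30 × £2 = £60
Optimal cost = £205.
Saving = 355 − 205 = £150.

150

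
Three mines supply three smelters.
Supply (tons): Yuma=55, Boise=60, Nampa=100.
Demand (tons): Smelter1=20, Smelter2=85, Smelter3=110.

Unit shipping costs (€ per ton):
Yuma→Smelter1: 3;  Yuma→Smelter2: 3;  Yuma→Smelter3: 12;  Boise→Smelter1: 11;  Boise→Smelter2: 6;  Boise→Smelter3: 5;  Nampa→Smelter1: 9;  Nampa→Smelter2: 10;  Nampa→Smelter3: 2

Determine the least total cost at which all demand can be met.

715

An optimal shipping plan:
  Yuma->Smelter1: 20 × €3 = €60
  Yuma->Smelter2: 35 × €3 = €105
  Boise->Smelter2: 50 × €6 = €300
  Boise->Smelter3: 10 × €5 = €50
  Nampa->Smelter3: 100 × €2 = €200
Total = 60 + 105 + 300 + 50 + 200 = €715.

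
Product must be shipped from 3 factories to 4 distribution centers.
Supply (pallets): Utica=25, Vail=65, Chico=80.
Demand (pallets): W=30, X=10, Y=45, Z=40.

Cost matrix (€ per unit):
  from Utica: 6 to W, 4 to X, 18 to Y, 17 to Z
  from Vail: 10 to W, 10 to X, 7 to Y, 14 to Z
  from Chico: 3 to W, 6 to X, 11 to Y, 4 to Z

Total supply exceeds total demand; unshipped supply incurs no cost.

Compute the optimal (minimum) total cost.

An optimal shipping plan:
  Utica–X: 10 × €4 = €40
  Vail–Y: 45 × €7 = €315
  Chico–W: 30 × €3 = €90
  Chico–Z: 40 × €4 = €160
Total = 40 + 315 + 90 + 160 = €605.

605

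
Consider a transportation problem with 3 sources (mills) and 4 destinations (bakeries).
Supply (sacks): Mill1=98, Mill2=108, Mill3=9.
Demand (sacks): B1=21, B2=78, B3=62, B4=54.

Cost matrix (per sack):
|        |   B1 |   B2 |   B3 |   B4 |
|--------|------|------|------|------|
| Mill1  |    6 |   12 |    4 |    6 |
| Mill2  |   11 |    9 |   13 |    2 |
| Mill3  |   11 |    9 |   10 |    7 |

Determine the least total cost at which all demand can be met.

A cheapest plan:
  Mill1→B1: 21 × 6 = 126
  Mill1→B2: 15 × 12 = 180
  Mill1→B3: 62 × 4 = 248
  Mill2→B2: 54 × 9 = 486
  Mill2→B4: 54 × 2 = 108
  Mill3→B2: 9 × 9 = 81
Total = 126 + 180 + 248 + 486 + 108 + 81 = 1229.
(Supply check: Mill1 ships 98; Mill2 ships 108; Mill3 ships 9.)

1229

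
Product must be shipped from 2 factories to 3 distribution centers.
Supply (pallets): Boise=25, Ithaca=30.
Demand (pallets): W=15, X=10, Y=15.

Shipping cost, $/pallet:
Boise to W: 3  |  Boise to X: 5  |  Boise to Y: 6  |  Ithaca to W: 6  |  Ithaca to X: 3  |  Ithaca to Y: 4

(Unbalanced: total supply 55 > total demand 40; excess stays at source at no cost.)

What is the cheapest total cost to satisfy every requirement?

An optimal shipping plan:
  Boise–W: 15 × $3 = $45
  Ithaca–X: 10 × $3 = $30
  Ithaca–Y: 15 × $4 = $60
Total = 45 + 30 + 60 = $135.

135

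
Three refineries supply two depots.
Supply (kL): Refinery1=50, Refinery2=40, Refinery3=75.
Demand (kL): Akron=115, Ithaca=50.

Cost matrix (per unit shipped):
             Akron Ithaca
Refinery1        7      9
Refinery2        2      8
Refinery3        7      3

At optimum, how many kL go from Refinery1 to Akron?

50

Optimal shipments:
  Refinery1–Akron: 50 × 7 = 350
  Refinery2–Akron: 40 × 2 = 80
  Refinery3–Akron: 25 × 7 = 175
  Refinery3–Ithaca: 50 × 3 = 150
Total cost = 755.
So Refinery1→Akron carries 50 kL.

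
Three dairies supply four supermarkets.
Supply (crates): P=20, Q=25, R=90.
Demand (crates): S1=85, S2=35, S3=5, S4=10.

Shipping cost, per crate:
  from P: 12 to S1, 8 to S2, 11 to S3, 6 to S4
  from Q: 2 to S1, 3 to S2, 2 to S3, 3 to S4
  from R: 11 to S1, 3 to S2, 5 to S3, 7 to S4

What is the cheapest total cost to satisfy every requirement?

910

Optimal allocation:
  P→S1: 10 × 12 = 120
  P→S4: 10 × 6 = 60
  Q→S1: 25 × 2 = 50
  R→S1: 50 × 11 = 550
  R→S2: 35 × 3 = 105
  R→S3: 5 × 5 = 25
Total = 120 + 60 + 50 + 550 + 105 + 25 = 910.
(Supply check: P ships 20; Q ships 25; R ships 90.)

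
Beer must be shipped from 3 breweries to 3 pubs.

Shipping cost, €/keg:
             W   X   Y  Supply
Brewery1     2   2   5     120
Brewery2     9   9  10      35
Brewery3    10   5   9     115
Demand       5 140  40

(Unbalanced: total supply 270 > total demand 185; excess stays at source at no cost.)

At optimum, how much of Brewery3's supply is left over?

50

An optimal plan:
  Brewery1→W: 5 × €2 = €10
  Brewery1→X: 75 × €2 = €150
  Brewery1→Y: 40 × €5 = €200
  Brewery3→X: 65 × €5 = €325
Total cost = €685.
Brewery3 ships 65 of its 115, leaving 50.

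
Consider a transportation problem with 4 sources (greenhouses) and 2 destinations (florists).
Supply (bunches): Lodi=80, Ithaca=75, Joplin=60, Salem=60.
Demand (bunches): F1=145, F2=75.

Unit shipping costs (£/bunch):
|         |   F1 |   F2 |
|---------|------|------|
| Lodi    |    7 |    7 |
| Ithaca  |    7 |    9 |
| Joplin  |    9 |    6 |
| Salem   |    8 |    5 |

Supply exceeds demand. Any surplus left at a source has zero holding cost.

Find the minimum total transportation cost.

1405

One minimum-cost allocation:
  Lodi to F1: 70 × £7 = £490
  Ithaca to F1: 75 × £7 = £525
  Joplin to F2: 15 × £6 = £90
  Salem to F2: 60 × £5 = £300
Total = 490 + 525 + 90 + 300 = £1405.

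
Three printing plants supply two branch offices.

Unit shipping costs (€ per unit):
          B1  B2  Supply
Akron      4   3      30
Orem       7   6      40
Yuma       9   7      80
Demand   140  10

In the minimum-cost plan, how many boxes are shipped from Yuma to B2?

Optimal shipments:
  Akron->B1: 30 × €4 = €120
  Orem->B1: 40 × €7 = €280
  Yuma->B1: 70 × €9 = €630
  Yuma->B2: 10 × €7 = €70
Total cost = €1100.
So Yuma→B2 carries 10 boxes.

10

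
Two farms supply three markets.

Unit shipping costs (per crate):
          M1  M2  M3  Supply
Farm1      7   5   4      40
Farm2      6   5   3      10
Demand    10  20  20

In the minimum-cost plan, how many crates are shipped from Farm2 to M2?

Optimal shipments:
  Farm1→M1: 10 × 7 = 70
  Farm1→M2: 20 × 5 = 100
  Farm1→M3: 10 × 4 = 40
  Farm2→M3: 10 × 3 = 30
Total cost = 240.
The route Farm2→M2 is not used.

0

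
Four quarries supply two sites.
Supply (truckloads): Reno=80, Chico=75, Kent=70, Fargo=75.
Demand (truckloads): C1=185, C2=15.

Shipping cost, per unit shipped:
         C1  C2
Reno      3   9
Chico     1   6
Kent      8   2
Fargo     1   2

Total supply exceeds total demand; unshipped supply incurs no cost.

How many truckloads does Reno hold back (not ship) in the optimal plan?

An optimal plan:
  Reno→C1: 35 × 3 = 105
  Chico→C1: 75 × 1 = 75
  Kent→C2: 15 × 2 = 30
  Fargo→C1: 75 × 1 = 75
Total cost = 285.
Reno ships 35 of its 80, leaving 45.

45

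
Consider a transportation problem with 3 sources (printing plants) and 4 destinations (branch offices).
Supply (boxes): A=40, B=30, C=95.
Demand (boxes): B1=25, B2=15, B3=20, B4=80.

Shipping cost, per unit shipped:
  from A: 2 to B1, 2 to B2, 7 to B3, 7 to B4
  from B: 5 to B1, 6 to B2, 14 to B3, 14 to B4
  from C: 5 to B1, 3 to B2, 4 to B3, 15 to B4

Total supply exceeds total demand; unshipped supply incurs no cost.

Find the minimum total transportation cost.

1100

A cheapest plan:
  A->B4: 40 × 7 = 280
  B->B4: 30 × 14 = 420
  C->B1: 25 × 5 = 125
  C->B2: 15 × 3 = 45
  C->B3: 20 × 4 = 80
  C->B4: 10 × 15 = 150
Total = 280 + 420 + 125 + 45 + 80 + 150 = 1100.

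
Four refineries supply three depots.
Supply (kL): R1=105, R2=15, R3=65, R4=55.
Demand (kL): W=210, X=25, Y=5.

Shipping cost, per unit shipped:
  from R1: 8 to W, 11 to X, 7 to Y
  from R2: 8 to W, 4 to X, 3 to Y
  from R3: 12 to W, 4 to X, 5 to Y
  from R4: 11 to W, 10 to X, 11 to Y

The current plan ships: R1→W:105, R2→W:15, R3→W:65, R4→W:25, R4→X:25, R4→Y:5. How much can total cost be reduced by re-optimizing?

210

Current plan cost = 105·8 + 15·8 + 65·12 + 25·11 + 25·10 + 5·11 = 2320.
Optimal plan:
  R1→W: 105 × 8 = 840
  R2→W: 15 × 8 = 120
  R3→W: 35 × 12 = 420
  R3→X: 25 × 4 = 100
  R3→Y: 5 × 5 = 25
  R4→W: 55 × 11 = 605
Optimal cost = 2110.
Saving = 2320 − 2110 = 210.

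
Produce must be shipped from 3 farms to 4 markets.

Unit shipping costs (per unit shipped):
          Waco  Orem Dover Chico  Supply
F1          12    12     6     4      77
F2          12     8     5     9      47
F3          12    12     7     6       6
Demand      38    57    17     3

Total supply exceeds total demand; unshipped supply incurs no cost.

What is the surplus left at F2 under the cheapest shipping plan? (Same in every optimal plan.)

0

An optimal plan:
  F1->Waco: 32 × 12 = 384
  F1->Orem: 10 × 12 = 120
  F1->Dover: 17 × 6 = 102
  F1->Chico: 3 × 4 = 12
  F2->Orem: 47 × 8 = 376
  F3->Waco: 6 × 12 = 72
Total cost = 1066.
F2 ships 47 of its 47, leaving 0.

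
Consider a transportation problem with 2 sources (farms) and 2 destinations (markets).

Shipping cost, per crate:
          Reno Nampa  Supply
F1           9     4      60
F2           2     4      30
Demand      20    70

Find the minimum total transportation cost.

320

A cheapest plan:
  F1->Nampa: 60 × 4 = 240
  F2->Reno: 20 × 2 = 40
  F2->Nampa: 10 × 4 = 40
Total = 240 + 40 + 40 = 320.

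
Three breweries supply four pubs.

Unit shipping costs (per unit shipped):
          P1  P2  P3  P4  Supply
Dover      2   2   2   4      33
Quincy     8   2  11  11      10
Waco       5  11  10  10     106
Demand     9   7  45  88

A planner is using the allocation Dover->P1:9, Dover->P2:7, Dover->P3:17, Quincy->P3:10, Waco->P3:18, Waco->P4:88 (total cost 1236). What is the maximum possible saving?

Current plan cost = 9·2 + 7·2 + 17·2 + 10·11 + 18·10 + 88·10 = 1236.
Optimal plan:
  Dover->P3: 33 kegs
  Quincy->P2: 7 kegs
  Quincy->P4: 3 kegs
  Waco->P1: 9 kegs
  Waco->P3: 12 kegs
  Waco->P4: 85 kegs
Optimal cost = 1128.
Saving = 1236 − 1128 = 108.

108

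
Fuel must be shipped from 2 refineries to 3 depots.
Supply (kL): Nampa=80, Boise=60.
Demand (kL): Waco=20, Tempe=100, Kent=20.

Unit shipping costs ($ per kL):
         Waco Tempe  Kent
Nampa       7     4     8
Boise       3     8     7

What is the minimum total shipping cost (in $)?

A cheapest plan:
  Nampa->Tempe: 80 × $4 = $320
  Boise->Waco: 20 × $3 = $60
  Boise->Tempe: 20 × $8 = $160
  Boise->Kent: 20 × $7 = $140
Total = 320 + 60 + 160 + 140 = $680.
(Supply check: Nampa ships 80; Boise ships 60.)

680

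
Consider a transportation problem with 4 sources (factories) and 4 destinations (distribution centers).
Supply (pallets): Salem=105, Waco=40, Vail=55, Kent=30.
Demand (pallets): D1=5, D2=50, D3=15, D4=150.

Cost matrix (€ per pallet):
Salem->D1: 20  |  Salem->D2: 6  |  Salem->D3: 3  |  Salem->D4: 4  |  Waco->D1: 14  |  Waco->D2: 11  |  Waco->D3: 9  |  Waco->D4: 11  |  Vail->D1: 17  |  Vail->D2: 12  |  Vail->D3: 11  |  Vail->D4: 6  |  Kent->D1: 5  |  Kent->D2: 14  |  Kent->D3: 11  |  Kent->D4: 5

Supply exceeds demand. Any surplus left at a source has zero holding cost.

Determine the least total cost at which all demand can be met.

Optimal allocation:
  Salem->D2: 20 × €6 = €120
  Salem->D3: 15 × €3 = €45
  Salem->D4: 70 × €4 = €280
  Waco->D2: 30 × €11 = €330
  Vail->D4: 55 × €6 = €330
  Kent->D1: 5 × €5 = €25
  Kent->D4: 25 × €5 = €125
Total = 120 + 45 + 280 + 330 + 330 + 25 + 125 = €1255.
(Supply check: Salem ships 105; Waco ships 30; Vail ships 55; Kent ships 30.)

1255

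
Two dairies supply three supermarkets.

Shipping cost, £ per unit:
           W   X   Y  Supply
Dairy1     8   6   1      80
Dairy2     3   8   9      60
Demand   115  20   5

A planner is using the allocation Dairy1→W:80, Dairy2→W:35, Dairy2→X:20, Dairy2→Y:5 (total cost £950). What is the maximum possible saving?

Current plan cost = 80·8 + 35·3 + 20·8 + 5·9 = £950.
Optimal plan:
  Dairy1 to W: 55 × £8 = £440
  Dairy1 to X: 20 × £6 = £120
  Dairy1 to Y: 5 × £1 = £5
  Dairy2 to W: 60 × £3 = £180
Optimal cost = £745.
Saving = 950 − 745 = £205.

205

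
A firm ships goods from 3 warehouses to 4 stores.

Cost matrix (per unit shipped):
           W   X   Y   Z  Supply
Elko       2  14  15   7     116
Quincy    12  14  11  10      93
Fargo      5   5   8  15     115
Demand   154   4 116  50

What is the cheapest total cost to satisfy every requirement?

An optimal shipping plan:
  Elko–W: 116 units
  Quincy–Y: 43 units
  Quincy–Z: 50 units
  Fargo–W: 38 units
  Fargo–X: 4 units
  Fargo–Y: 73 units
Total cost = 1999.

1999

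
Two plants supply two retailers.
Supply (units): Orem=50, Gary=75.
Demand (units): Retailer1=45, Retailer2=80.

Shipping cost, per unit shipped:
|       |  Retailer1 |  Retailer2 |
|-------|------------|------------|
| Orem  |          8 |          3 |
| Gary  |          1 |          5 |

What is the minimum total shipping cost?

345

An optimal shipping plan:
  Orem to Retailer2: 50 units
  Gary to Retailer1: 45 units
  Gary to Retailer2: 30 units
Total cost = 345.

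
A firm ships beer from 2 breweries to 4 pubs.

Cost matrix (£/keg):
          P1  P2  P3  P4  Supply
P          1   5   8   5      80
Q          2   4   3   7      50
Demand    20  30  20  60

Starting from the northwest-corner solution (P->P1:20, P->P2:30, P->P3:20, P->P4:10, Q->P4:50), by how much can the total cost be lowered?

Current plan cost = 20·1 + 30·5 + 20·8 + 10·5 + 50·7 = £730.
Optimal plan:
  P to P1: 20 × £1 = £20
  P to P4: 60 × £5 = £300
  Q to P2: 30 × £4 = £120
  Q to P3: 20 × £3 = £60
Optimal cost = £500.
Saving = 730 − 500 = £230.

230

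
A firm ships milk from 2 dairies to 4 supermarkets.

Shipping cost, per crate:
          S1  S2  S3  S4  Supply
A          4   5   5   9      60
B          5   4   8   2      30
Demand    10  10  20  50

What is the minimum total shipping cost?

One minimum-cost allocation:
  A–S1: 10 × 4 = 40
  A–S2: 10 × 5 = 50
  A–S3: 20 × 5 = 100
  A–S4: 20 × 9 = 180
  B–S4: 30 × 2 = 60
Total = 40 + 50 + 100 + 180 + 60 = 430.
(Supply check: A ships 60; B ships 30.)

430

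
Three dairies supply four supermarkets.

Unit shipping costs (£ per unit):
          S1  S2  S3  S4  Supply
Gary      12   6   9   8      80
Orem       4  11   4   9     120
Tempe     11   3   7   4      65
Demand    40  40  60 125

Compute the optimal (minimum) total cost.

1400

A cheapest plan:
  Gary→S2: 40 × £6 = £240
  Gary→S4: 40 × £8 = £320
  Orem→S1: 40 × £4 = £160
  Orem→S3: 60 × £4 = £240
  Orem→S4: 20 × £9 = £180
  Tempe→S4: 65 × £4 = £260
Total = 240 + 320 + 160 + 240 + 180 + 260 = £1400.
(Supply check: Gary ships 80; Orem ships 120; Tempe ships 65.)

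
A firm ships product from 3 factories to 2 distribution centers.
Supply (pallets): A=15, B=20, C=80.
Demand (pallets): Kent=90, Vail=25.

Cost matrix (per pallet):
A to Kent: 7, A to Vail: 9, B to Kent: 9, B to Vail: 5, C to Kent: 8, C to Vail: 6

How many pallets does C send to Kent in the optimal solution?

75

The minimum-cost plan:
  A to Kent: 15 × 7 = 105
  B to Vail: 20 × 5 = 100
  C to Kent: 75 × 8 = 600
  C to Vail: 5 × 6 = 30
Total cost = 835.
So C→Kent carries 75 pallets.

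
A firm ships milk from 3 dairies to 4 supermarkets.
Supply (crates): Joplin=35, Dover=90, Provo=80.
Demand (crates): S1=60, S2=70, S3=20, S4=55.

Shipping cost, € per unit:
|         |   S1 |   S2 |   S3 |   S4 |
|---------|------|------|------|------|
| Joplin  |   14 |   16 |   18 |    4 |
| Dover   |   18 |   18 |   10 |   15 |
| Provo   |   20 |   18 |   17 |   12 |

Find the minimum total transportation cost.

One minimum-cost allocation:
  Joplin→S4: 35 × €4 = €140
  Dover→S1: 60 × €18 = €1080
  Dover→S2: 10 × €18 = €180
  Dover→S3: 20 × €10 = €200
  Provo→S2: 60 × €18 = €1080
  Provo→S4: 20 × €12 = €240
Total = 140 + 1080 + 180 + 200 + 1080 + 240 = €2920.
(Supply check: Joplin ships 35; Dover ships 90; Provo ships 80.)

2920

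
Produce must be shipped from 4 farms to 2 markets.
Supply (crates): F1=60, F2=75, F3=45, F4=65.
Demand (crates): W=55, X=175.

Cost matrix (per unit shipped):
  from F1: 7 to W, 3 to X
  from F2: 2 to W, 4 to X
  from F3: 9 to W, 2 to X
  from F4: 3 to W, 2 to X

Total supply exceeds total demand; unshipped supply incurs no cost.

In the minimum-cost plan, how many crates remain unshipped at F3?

An optimal plan:
  F1–X: 60 crates
  F2–W: 55 crates
  F2–X: 5 crates
  F3–X: 45 crates
  F4–X: 65 crates
Total cost = 530.
F3 ships 45 of its 45, leaving 0.

0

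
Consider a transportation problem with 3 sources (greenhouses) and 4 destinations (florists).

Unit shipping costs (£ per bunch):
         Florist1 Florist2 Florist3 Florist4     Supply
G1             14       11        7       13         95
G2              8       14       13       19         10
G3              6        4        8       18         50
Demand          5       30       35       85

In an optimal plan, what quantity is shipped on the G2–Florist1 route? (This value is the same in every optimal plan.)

The minimum-cost plan:
  G1–Florist3: 10 bunches
  G1–Florist4: 85 bunches
  G2–Florist1: 5 bunches
  G2–Florist3: 5 bunches
  G3–Florist2: 30 bunches
  G3–Florist3: 20 bunches
Total cost = £1560.
So G2→Florist1 carries 5 bunches.

5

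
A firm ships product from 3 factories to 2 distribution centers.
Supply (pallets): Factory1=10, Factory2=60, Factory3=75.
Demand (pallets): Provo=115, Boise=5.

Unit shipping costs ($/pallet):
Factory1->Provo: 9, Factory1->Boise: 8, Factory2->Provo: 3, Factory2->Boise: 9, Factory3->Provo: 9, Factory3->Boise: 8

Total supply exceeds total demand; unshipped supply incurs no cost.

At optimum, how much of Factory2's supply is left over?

An optimal plan:
  Factory1 to Boise: 5 × $8 = $40
  Factory2 to Provo: 60 × $3 = $180
  Factory3 to Provo: 55 × $9 = $495
Total cost = $715.
Factory2 ships 60 of its 60, leaving 0.

0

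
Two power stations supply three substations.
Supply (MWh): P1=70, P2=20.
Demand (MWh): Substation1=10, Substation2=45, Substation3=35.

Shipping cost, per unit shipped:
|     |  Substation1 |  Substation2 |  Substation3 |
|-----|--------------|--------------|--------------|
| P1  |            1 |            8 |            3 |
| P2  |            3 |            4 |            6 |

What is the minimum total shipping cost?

A cheapest plan:
  P1->Substation1: 10 × 1 = 10
  P1->Substation2: 25 × 8 = 200
  P1->Substation3: 35 × 3 = 105
  P2->Substation2: 20 × 4 = 80
Total = 10 + 200 + 105 + 80 = 395.
(Supply check: P1 ships 70; P2 ships 20.)

395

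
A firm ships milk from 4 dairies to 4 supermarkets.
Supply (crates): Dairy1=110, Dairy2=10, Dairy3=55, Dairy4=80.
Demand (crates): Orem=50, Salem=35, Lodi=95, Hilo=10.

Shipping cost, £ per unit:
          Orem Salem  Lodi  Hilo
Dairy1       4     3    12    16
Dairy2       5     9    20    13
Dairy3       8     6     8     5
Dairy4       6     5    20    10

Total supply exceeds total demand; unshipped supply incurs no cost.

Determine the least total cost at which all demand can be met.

A cheapest plan:
  Dairy1 to Orem: 35 × £4 = £140
  Dairy1 to Salem: 35 × £3 = £105
  Dairy1 to Lodi: 40 × £12 = £480
  Dairy2 to Orem: 10 × £5 = £50
  Dairy3 to Lodi: 55 × £8 = £440
  Dairy4 to Orem: 5 × £6 = £30
  Dairy4 to Hilo: 10 × £10 = £100
Total = 140 + 105 + 480 + 50 + 440 + 30 + 100 = £1345.

1345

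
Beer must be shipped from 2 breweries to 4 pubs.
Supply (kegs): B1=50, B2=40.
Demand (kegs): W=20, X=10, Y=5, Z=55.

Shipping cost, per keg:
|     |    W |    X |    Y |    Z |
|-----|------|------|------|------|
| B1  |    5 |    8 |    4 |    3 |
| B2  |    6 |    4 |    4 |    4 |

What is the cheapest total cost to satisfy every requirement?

An optimal shipping plan:
  B1→W: 20 kegs
  B1→Z: 30 kegs
  B2→X: 10 kegs
  B2→Y: 5 kegs
  B2→Z: 25 kegs
Total cost = 350.
(Supply check: B1 ships 50; B2 ships 40.)

350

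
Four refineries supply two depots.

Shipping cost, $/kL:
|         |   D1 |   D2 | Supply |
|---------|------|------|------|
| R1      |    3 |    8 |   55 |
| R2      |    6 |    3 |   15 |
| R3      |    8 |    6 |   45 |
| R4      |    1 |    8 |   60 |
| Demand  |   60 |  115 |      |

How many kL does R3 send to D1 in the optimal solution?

0

The minimum-cost plan:
  R1 to D2: 55 × $8 = $440
  R2 to D2: 15 × $3 = $45
  R3 to D2: 45 × $6 = $270
  R4 to D1: 60 × $1 = $60
Total cost = $815.
The route R3→D1 is not used.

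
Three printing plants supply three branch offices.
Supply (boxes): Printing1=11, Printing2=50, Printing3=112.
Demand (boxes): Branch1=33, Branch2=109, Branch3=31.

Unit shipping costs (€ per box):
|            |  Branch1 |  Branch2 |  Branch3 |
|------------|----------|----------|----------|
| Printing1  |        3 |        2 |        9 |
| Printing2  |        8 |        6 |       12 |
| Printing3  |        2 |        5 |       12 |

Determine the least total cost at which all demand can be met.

A cheapest plan:
  Printing1->Branch2: 11 × €2 = €22
  Printing2->Branch2: 19 × €6 = €114
  Printing2->Branch3: 31 × €12 = €372
  Printing3->Branch1: 33 × €2 = €66
  Printing3->Branch2: 79 × €5 = €395
Total = 22 + 114 + 372 + 66 + 395 = €969.

969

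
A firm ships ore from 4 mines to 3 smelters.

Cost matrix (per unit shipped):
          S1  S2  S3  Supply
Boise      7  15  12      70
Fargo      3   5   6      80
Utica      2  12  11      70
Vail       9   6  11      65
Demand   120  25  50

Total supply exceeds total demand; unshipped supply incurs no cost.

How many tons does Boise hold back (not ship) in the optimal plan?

Minimum-cost shipments:
  Boise to S1: 20 × 7 = 140
  Fargo to S1: 30 × 3 = 90
  Fargo to S3: 50 × 6 = 300
  Utica to S1: 70 × 2 = 140
  Vail to S2: 25 × 6 = 150
Total cost = 820.
Boise ships 20 of its 70, leaving 50.

50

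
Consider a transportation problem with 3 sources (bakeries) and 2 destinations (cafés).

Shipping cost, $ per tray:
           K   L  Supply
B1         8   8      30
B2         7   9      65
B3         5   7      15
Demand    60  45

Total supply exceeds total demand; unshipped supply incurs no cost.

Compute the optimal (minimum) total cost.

765

An optimal shipping plan:
  B1→L: 30 trays
  B2→K: 60 trays
  B3→L: 15 trays
Total cost = $765.
(Supply check: B1 ships 30; B2 ships 60; B3 ships 15.)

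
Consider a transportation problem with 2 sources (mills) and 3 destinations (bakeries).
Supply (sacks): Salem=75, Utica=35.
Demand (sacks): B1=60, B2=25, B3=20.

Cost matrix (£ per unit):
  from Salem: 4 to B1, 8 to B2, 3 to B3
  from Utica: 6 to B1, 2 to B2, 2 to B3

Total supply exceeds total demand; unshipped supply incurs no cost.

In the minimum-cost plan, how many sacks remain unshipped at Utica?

0

Minimum-cost shipments:
  Salem–B1: 60 × £4 = £240
  Salem–B3: 10 × £3 = £30
  Utica–B2: 25 × £2 = £50
  Utica–B3: 10 × £2 = £20
Total cost = £340.
Utica ships 35 of its 35, leaving 0.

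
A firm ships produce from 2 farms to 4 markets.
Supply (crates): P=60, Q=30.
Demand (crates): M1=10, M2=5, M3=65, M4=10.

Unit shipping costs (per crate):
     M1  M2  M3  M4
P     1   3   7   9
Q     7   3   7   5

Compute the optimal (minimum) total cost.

530

Optimal allocation:
  P to M1: 10 × 1 = 10
  P to M2: 5 × 3 = 15
  P to M3: 45 × 7 = 315
  Q to M3: 20 × 7 = 140
  Q to M4: 10 × 5 = 50
Total = 10 + 15 + 315 + 140 + 50 = 530.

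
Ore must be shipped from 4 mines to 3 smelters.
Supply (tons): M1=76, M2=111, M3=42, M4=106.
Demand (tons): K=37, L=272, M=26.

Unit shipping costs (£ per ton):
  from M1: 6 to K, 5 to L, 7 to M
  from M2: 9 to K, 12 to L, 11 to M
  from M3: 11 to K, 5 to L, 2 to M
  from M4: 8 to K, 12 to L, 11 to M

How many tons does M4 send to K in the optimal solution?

37

The minimum-cost plan:
  M1 to L: 76 tons
  M2 to L: 111 tons
  M3 to L: 16 tons
  M3 to M: 26 tons
  M4 to K: 37 tons
  M4 to L: 69 tons
Total cost = £2968.
So M4→K carries 37 tons.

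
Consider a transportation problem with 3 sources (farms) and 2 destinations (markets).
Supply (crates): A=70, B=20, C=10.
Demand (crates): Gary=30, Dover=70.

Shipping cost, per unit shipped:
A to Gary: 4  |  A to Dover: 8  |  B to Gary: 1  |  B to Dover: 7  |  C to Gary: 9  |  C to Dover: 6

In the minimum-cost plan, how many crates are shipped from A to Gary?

10

Solving gives:
  A–Gary: 10 × 4 = 40
  A–Dover: 60 × 8 = 480
  B–Gary: 20 × 1 = 20
  C–Dover: 10 × 6 = 60
Total cost = 600.
So A→Gary carries 10 crates.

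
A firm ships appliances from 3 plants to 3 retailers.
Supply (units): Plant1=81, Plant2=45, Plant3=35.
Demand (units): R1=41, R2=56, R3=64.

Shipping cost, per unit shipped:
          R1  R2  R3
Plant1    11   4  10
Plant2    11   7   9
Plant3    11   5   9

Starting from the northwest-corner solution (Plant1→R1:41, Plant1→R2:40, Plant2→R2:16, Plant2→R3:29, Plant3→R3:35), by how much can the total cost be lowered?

48

Current plan cost = 41·11 + 40·4 + 16·7 + 29·9 + 35·9 = 1299.
Optimal plan:
  Plant1→R1: 25 units
  Plant1→R2: 56 units
  Plant2→R3: 45 units
  Plant3→R1: 16 units
  Plant3→R3: 19 units
Optimal cost = 1251.
Saving = 1299 − 1251 = 48.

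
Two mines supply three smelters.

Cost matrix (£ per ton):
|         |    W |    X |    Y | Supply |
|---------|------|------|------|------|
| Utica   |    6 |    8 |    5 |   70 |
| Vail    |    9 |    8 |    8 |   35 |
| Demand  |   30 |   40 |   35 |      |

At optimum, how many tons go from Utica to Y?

Optimal shipments:
  Utica->W: 30 × £6 = £180
  Utica->X: 5 × £8 = £40
  Utica->Y: 35 × £5 = £175
  Vail->X: 35 × £8 = £280
Total cost = £675.
So Utica→Y carries 35 tons.

35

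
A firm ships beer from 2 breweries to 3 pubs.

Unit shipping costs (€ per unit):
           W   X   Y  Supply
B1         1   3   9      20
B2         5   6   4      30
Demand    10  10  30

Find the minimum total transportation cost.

160

One minimum-cost allocation:
  B1→W: 10 × €1 = €10
  B1→X: 10 × €3 = €30
  B2→Y: 30 × €4 = €120
Total = 10 + 30 + 120 = €160.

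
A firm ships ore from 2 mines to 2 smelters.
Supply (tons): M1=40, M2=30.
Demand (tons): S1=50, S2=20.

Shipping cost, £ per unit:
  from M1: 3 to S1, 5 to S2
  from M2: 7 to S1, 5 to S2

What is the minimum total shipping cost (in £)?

290

An optimal shipping plan:
  M1–S1: 40 × £3 = £120
  M2–S1: 10 × £7 = £70
  M2–S2: 20 × £5 = £100
Total = 120 + 70 + 100 = £290.
(Supply check: M1 ships 40; M2 ships 30.)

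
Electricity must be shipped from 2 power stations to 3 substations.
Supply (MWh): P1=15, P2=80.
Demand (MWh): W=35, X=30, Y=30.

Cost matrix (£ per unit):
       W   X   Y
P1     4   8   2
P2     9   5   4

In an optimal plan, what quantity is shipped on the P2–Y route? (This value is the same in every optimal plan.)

30

Solving gives:
  P1->W: 15 × £4 = £60
  P2->W: 20 × £9 = £180
  P2->X: 30 × £5 = £150
  P2->Y: 30 × £4 = £120
Total cost = £510.
So P2→Y carries 30 MWh.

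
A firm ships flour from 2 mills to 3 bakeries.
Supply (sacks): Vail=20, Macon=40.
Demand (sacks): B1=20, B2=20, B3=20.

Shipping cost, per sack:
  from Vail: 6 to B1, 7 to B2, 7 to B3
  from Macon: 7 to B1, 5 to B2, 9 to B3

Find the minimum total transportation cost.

380

Optimal allocation:
  Vail–B3: 20 × 7 = 140
  Macon–B1: 20 × 7 = 140
  Macon–B2: 20 × 5 = 100
Total = 140 + 140 + 100 = 380.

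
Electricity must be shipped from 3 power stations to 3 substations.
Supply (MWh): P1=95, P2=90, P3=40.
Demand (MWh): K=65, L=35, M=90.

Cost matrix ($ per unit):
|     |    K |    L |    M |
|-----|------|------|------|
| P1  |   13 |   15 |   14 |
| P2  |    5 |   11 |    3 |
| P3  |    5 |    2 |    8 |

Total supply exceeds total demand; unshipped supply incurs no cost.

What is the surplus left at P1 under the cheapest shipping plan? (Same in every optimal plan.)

35

An optimal plan:
  P1–K: 60 × $13 = $780
  P2–M: 90 × $3 = $270
  P3–K: 5 × $5 = $25
  P3–L: 35 × $2 = $70
Total cost = $1145.
P1 ships 60 of its 95, leaving 35.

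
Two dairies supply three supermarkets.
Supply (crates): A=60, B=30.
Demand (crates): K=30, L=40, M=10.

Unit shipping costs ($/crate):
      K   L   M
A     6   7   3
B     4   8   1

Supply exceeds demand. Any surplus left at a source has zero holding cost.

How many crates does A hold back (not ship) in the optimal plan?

Minimum-cost shipments:
  A–K: 10 × $6 = $60
  A–L: 40 × $7 = $280
  B–K: 20 × $4 = $80
  B–M: 10 × $1 = $10
Total cost = $430.
A ships 50 of its 60, leaving 10.

10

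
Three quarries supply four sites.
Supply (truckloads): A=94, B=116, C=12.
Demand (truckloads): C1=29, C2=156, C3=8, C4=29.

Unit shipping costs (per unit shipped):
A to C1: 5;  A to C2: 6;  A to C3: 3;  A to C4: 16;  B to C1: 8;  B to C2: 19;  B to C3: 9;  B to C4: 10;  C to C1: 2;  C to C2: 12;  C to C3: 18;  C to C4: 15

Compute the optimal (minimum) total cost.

2252

One minimum-cost allocation:
  A to C2: 94 truckloads
  B to C1: 29 truckloads
  B to C2: 50 truckloads
  B to C3: 8 truckloads
  B to C4: 29 truckloads
  C to C2: 12 truckloads
Total cost = 2252.
(Supply check: A ships 94; B ships 116; C ships 12.)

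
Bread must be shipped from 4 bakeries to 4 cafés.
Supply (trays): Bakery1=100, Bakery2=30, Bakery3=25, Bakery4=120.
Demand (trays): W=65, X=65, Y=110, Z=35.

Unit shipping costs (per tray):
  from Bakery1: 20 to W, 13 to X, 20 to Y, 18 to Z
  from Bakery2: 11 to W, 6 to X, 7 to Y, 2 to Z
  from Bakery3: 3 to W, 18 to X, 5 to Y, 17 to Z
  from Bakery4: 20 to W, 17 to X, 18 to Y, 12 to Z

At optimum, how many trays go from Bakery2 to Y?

30

Optimal shipments:
  Bakery1→W: 35 × 20 = 700
  Bakery1→X: 65 × 13 = 845
  Bakery2→Y: 30 × 7 = 210
  Bakery3→W: 25 × 3 = 75
  Bakery4→W: 5 × 20 = 100
  Bakery4→Y: 80 × 18 = 1440
  Bakery4→Z: 35 × 12 = 420
Total cost = 3790.
So Bakery2→Y carries 30 trays.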